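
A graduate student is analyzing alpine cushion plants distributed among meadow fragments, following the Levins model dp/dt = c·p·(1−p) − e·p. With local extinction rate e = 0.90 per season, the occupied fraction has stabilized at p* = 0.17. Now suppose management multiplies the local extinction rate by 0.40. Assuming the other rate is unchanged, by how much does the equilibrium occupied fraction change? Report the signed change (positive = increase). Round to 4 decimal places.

Balance c(1−p*) = e gives c = e/(1 − 0.17000) = 0.90/0.83000 = 1.08434.
New p* = 1 − e/c = 1 − 0.36000/1.08434 = 0.66800.
Δp* = 0.66800 − 0.17000 = +0.49800.

0.4980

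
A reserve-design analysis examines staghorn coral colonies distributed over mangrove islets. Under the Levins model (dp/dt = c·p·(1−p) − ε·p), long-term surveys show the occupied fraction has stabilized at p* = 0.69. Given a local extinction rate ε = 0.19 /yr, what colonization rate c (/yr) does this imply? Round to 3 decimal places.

0.613

At equilibrium c(1−p*) = ε, so c = ε/(1−p*).
c = 0.19/(1 − 0.69) = 0.19/0.3100 = 0.6129.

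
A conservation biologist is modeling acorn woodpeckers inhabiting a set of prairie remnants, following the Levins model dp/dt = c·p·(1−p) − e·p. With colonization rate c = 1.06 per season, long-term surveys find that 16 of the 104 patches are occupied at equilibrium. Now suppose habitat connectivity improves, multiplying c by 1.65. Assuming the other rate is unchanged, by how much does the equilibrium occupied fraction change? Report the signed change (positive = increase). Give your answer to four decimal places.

Observed p* = 16/104 = 0.15385.
Balance c(1−p*) = e gives e = 1.06×(1 − 0.15385) = 0.89692.
New p* = 1 − e/c = 1 − 0.89692/1.74900 = 0.48718.
Δp* = 0.48718 − 0.15385 = +0.33333.

0.3333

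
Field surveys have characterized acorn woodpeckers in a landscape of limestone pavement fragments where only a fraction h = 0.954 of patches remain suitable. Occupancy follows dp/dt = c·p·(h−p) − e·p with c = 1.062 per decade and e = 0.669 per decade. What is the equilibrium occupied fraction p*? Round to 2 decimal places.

0.32

Setting dp/dt = 0 and dividing by p* gives c·(h−p*) = e.
So p* = h − e/c = 0.954 − 0.669/1.062 = 0.954 − 0.6299 = 0.3241.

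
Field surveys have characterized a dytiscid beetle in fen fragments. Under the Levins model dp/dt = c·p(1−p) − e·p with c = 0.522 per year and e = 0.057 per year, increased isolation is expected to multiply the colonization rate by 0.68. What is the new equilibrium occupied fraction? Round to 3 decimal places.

Before: p* = 1 − 0.057/0.522 = 0.8908.
After the change, c = 0.35496, e = 0.057, so p* = 1 − 0.057/0.35496 = 0.8394.

0.839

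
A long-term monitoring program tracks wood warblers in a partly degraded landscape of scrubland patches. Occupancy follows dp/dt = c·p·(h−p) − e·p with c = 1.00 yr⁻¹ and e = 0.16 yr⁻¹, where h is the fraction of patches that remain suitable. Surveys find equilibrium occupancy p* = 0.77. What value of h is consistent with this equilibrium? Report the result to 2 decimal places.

At equilibrium c(h−p*) = e, so h = p* + e/c.
h = 0.77 + 0.16/1.00 = 0.77 + 0.1600 = 0.9300.

0.93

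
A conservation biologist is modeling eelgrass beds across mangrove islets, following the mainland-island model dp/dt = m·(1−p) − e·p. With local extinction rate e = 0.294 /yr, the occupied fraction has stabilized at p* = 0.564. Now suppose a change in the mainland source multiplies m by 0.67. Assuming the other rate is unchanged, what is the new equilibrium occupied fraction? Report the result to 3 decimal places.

0.464

Balance m(1−p*) = e·p* gives m = e·p*/(1−p*) = 0.294×0.56400/0.43600 = 0.38031.
New p* = m/(m+e) = 0.25481/(0.25481+0.29400) = 0.46430.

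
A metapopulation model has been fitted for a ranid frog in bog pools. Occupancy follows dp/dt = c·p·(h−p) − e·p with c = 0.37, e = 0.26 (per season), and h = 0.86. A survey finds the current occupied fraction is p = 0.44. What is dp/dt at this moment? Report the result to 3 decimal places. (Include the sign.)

Colonization term: c·p·(h−p) = 0.37×0.44×0.4200 = 0.06838.
Extinction term: e·p = 0.11440.
dp/dt = 0.06838 − 0.11440 = -0.04602.

-0.046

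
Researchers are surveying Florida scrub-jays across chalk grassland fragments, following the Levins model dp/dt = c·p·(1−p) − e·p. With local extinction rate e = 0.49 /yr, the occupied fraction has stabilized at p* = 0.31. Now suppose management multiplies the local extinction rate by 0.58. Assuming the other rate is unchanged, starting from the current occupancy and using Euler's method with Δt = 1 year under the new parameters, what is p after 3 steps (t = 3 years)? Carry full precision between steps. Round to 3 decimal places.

Balance c(1−p*) = e gives c = e/(1 − 0.31000) = 0.49/0.69000 = 0.71014.
Starting from p₀ = 0.31000; update p ← p + (dp/dt)·Δt with the new parameters.
  1  |  dp/dt·Δt = +0.063798  |  p_1 = 0.373798
  2  |  dp/dt·Δt = +0.059992  |  p_2 = 0.433790
  3  |  dp/dt·Δt = +0.051140  |  p_3 = 0.484930

0.485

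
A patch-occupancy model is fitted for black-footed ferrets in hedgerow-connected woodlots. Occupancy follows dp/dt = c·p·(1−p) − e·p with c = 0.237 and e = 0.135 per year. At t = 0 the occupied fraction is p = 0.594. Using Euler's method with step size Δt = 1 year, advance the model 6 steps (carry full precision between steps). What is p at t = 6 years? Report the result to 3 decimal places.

0.501

Update rule: p ← p + [c·p·(1−p) − e·p]·Δt with Δt = 1.
  1  |  dp/dt·Δt = -0.023034  |  p_1 = 0.570966
  2  |  dp/dt·Δt = -0.019024  |  p_2 = 0.551942
  3  |  dp/dt·Δt = -0.015902  |  p_3 = 0.536040
  4  |  dp/dt·Δt = -0.013423  |  p_4 = 0.522617
  5  |  dp/dt·Δt = -0.011425  |  p_5 = 0.511193
  6  |  dp/dt·Δt = -0.009791  |  p_6 = 0.501402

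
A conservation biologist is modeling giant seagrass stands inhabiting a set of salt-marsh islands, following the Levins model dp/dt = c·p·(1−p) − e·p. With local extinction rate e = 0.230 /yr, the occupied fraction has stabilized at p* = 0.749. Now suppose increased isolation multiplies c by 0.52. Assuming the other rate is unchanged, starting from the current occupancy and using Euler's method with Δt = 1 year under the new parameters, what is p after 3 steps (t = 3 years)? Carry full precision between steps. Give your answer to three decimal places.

0.589

Balance c(1−p*) = e gives c = e/(1 − 0.74900) = 0.230/0.25100 = 0.91633.
Starting from p₀ = 0.74900; update p ← p + (dp/dt)·Δt with the new parameters.
t = 1: p = 0.74900 + (-0.08269) = 0.66631
t = 2: p = 0.66631 + (-0.04731) = 0.61900
t = 3: p = 0.61900 + (-0.03000) = 0.58901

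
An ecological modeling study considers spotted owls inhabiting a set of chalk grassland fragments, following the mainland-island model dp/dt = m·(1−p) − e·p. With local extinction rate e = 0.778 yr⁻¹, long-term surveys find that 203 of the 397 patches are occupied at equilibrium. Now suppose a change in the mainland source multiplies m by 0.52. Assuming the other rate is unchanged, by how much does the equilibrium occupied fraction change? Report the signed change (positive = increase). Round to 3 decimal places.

-0.159

Observed p* = 203/397 = 0.51134.
Balance m(1−p*) = e·p* gives m = e·p*/(1−p*) = 0.778×0.51134/0.48866 = 0.81411.
New p* = m/(m+e) = 0.42334/(0.42334+0.77800) = 0.35239.
Δp* = 0.35239 − 0.51134 = -0.15895.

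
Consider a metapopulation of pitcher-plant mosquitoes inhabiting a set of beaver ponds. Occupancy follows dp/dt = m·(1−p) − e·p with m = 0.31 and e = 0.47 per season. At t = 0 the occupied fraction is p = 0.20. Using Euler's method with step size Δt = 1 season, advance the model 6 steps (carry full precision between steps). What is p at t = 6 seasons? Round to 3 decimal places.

Update rule: p ← p + [m·(1−p) − e·p]·Δt with Δt = 1.
step 1: Δp = +0.15400, p = 0.35400
step 2: Δp = +0.03388, p = 0.38788
step 3: Δp = +0.00745, p = 0.39533
step 4: Δp = +0.00164, p = 0.39697
step 5: Δp = +0.00036, p = 0.39733
step 6: Δp = +0.00008, p = 0.39741

0.397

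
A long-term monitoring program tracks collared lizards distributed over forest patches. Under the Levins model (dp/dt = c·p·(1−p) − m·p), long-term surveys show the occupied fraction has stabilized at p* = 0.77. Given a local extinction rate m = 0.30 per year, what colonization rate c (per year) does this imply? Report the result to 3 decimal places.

At equilibrium c(1−p*) = m, so c = m/(1−p*).
c = 0.30/(1 − 0.77) = 0.30/0.2300 = 1.3043.

1.304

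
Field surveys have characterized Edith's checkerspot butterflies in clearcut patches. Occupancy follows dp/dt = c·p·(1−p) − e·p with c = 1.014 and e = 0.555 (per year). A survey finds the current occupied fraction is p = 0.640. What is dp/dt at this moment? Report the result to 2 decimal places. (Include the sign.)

-0.12

Colonization term: c·p·(1−p) = 1.014×0.640×0.3600 = 0.23363.
Extinction term: e·p = 0.35520.
dp/dt = 0.23363 − 0.35520 = -0.12157.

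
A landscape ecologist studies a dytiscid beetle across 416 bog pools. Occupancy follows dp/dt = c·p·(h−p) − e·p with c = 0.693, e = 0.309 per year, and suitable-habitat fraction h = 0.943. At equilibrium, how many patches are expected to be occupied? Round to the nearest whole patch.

p* = h − e/c = 0.943 − 0.4459 = 0.4971.
Expected occupied patches = N × p* = 416 × 0.4971 = 206.80 ≈ 207.

207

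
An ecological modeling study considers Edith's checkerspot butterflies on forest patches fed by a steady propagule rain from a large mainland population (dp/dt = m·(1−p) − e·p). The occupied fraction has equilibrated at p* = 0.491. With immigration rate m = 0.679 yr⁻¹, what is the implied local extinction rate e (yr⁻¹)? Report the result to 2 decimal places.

At equilibrium m(1−p*) = e·p*, so e = m(1−p*)/p*.
e = 0.679 × 0.5090 / 0.491 = 0.7039.

0.70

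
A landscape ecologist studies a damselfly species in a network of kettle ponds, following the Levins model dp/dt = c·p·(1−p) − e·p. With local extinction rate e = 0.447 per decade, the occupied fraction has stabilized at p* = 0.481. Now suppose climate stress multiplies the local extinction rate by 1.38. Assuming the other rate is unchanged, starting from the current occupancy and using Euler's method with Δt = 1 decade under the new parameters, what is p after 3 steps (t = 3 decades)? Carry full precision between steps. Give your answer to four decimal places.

Balance c(1−p*) = e gives c = e/(1 − 0.48100) = 0.447/0.51900 = 0.86127.
Starting from p₀ = 0.48100; update p ← p + (dp/dt)·Δt with the new parameters.
p: 0.48100 → 0.39930  (Δp = -0.08170)
p: 0.39930 → 0.35957  (Δp = -0.03973)
p: 0.35957 → 0.33610  (Δp = -0.02347)

0.3361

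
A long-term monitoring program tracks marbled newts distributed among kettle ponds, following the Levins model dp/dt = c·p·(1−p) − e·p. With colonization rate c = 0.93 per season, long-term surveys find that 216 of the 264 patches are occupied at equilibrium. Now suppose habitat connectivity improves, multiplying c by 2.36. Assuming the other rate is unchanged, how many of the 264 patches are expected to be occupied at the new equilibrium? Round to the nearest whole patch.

Observed p* = 216/264 = 0.81818.
Balance c(1−p*) = e gives e = 0.93×(1 − 0.81818) = 0.16909.
New p* = 1 − e/c = 1 − 0.16909/2.19480 = 0.92296.
Expected occupied = 264 × 0.92296 = 243.66 ≈ 244.

244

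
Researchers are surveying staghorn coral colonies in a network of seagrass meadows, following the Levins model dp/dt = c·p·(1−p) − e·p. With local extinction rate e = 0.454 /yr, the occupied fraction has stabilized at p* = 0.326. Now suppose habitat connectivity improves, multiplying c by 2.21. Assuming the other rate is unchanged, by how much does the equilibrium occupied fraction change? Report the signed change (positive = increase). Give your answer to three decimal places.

Balance c(1−p*) = e gives c = e/(1 − 0.32600) = 0.454/0.67400 = 0.67359.
New p* = 1 − e/c = 1 − 0.45400/1.48863 = 0.69502.
Δp* = 0.69502 − 0.32600 = +0.36902.

0.369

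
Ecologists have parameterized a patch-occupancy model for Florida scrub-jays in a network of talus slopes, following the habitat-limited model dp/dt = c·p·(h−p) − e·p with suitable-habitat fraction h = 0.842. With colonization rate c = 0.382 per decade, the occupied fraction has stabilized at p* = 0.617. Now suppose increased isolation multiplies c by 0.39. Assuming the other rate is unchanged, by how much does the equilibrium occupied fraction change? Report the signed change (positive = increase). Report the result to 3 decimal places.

Balance c(h−p*) = e gives e = 0.382×(0.842 − 0.61700) = 0.08595.
New p* = 0.842 − e/c = 0.842 − 0.08595/0.14898 = 0.26508.
Δp* = 0.26508 − 0.61700 = -0.35192.

-0.352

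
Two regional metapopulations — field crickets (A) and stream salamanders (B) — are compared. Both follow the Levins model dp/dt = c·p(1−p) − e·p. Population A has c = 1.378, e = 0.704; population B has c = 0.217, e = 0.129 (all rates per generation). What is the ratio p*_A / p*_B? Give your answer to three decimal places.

1.206

A: p*_A = 1 − 0.704/1.378 = 0.4891.
B: p*_B = 1 − 0.129/0.217 = 0.4055.
p*_A / p*_B = 0.4891/0.4055 = 1.2061.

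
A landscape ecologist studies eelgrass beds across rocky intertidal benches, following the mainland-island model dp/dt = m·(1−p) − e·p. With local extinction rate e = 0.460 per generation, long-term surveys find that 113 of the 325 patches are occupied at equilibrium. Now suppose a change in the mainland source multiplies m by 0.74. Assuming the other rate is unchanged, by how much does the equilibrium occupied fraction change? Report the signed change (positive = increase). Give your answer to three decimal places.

-0.065

Observed p* = 113/325 = 0.34769.
Balance m(1−p*) = e·p* gives m = e·p*/(1−p*) = 0.460×0.34769/0.65231 = 0.24519.
New p* = m/(m+e) = 0.18144/(0.18144+0.46000) = 0.28286.
Δp* = 0.28286 − 0.34769 = -0.06483.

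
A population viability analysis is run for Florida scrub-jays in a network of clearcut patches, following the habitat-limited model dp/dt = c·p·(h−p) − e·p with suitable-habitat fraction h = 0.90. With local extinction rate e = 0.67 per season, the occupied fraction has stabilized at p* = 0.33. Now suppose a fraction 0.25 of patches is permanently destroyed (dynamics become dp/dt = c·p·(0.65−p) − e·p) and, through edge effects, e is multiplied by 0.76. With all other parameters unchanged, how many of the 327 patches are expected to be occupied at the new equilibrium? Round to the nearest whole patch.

71

Balance c(h−p*) = e gives c = e/(0.9 − 0.33000) = 0.67/0.57000 = 1.17544.
New p* = 0.65 − e/c = 0.65 − 0.50920/1.17544 = 0.21680.
Expected occupied = 327 × 0.21680 = 70.89 ≈ 71.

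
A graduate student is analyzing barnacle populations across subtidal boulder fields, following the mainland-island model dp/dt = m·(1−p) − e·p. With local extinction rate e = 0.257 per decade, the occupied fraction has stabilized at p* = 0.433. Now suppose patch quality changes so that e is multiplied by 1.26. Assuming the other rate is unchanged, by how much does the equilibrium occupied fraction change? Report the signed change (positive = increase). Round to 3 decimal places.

Balance m(1−p*) = e·p* gives m = e·p*/(1−p*) = 0.257×0.43300/0.56700 = 0.19626.
New p* = m/(m+e) = 0.19626/(0.19626+0.32382) = 0.37737.
Δp* = 0.37737 − 0.43300 = -0.05563.

-0.056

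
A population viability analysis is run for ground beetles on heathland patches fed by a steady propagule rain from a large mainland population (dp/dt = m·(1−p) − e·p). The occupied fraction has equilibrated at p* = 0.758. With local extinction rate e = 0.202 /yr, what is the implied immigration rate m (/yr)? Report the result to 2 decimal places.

0.63

At equilibrium m(1−p*) = e·p*, so m = e·p*/(1−p*).
m = 0.202 × 0.758 / 0.2420 = 0.1531/0.2420 = 0.6327.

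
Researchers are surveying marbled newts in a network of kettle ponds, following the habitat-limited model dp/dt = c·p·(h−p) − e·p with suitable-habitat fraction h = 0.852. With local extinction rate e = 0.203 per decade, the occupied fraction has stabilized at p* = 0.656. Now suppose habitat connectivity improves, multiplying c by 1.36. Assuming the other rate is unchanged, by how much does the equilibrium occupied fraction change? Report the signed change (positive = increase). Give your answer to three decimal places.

0.052

Balance c(h−p*) = e gives c = e/(0.852 − 0.65600) = 0.203/0.19600 = 1.03571.
New p* = 0.852 − e/c = 0.852 − 0.20300/1.40857 = 0.70788.
Δp* = 0.70788 − 0.65600 = +0.05188.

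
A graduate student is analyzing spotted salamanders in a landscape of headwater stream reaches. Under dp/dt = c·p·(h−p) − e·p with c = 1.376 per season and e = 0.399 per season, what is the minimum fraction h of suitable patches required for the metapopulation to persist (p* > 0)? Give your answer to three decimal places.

0.290

p* = h − e/c is positive only when h > e/c.
h_min = e/c = 0.399/1.376 = 0.2900.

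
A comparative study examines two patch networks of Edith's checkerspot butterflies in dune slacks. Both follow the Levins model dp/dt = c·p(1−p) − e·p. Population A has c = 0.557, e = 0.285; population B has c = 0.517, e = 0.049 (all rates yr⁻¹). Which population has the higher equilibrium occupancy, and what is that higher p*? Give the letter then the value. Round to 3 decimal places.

A: p*_A = 1 − 0.285/0.557 = 0.4883.
B: p*_B = 1 − 0.049/0.517 = 0.9052.
B is higher at 0.9052.

B, 0.905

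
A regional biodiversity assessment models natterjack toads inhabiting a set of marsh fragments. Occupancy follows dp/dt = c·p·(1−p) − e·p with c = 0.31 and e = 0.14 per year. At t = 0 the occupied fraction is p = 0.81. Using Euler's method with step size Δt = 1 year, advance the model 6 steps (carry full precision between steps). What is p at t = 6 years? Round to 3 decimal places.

0.609

Update rule: p ← p + [c·p·(1−p) − e·p]·Δt with Δt = 1.
  1  |  dp/dt·Δt = -0.065691  |  p_1 = 0.744309
  2  |  dp/dt·Δt = -0.045206  |  p_2 = 0.699103
  3  |  dp/dt·Δt = -0.032663  |  p_3 = 0.666439
  4  |  dp/dt·Δt = -0.024389  |  p_4 = 0.642050
  5  |  dp/dt·Δt = -0.018642  |  p_5 = 0.623408
  6  |  dp/dt·Δt = -0.014498  |  p_6 = 0.608910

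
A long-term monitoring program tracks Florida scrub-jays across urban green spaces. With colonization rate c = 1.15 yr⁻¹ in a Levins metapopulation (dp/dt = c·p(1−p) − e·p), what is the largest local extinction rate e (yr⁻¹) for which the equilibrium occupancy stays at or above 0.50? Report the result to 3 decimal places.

0.575

1 − e/c ≥ 0.50 ⇒ e ≤ c(1 − 0.50) = 1.15 × 0.5000.
e_max = 0.5750.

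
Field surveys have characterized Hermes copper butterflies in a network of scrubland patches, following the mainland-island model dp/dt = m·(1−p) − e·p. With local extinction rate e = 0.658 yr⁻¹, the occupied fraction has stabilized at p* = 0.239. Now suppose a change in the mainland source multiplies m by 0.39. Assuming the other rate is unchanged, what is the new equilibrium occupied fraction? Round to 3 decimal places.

Balance m(1−p*) = e·p* gives m = e·p*/(1−p*) = 0.658×0.23900/0.76100 = 0.20665.
New p* = m/(m+e) = 0.08059/(0.08059+0.65800) = 0.10911.

0.109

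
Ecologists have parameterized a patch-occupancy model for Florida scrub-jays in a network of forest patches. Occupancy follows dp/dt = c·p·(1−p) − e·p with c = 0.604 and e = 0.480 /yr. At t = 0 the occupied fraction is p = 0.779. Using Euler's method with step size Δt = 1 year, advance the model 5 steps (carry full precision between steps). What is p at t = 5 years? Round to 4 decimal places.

0.3039

Update rule: p ← p + [c·p·(1−p) − e·p]·Δt with Δt = 1.
p: 0.77900 → 0.50906  (Δp = -0.26994)
p: 0.50906 → 0.41566  (Δp = -0.09340)
p: 0.41566 → 0.36285  (Δp = -0.05281)
p: 0.36285 → 0.32832  (Δp = -0.03453)
p: 0.32832 → 0.30392  (Δp = -0.02440)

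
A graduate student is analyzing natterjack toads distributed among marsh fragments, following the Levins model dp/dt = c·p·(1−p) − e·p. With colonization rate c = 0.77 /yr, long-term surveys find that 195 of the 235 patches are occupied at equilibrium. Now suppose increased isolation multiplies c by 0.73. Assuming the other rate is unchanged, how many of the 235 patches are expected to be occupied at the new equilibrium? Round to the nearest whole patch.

180

Observed p* = 195/235 = 0.82979.
Balance c(1−p*) = e gives e = 0.77×(1 − 0.82979) = 0.13106.
New p* = 1 − e/c = 1 − 0.13106/0.56210 = 0.76684.
Expected occupied = 235 × 0.76684 = 180.21 ≈ 180.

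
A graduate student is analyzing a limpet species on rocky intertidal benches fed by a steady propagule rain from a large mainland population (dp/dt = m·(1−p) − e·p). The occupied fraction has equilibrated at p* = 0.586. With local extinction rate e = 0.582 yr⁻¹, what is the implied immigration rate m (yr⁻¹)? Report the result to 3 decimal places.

At equilibrium m(1−p*) = e·p*, so m = e·p*/(1−p*).
m = 0.582 × 0.586 / 0.4140 = 0.3411/0.4140 = 0.8238.

0.824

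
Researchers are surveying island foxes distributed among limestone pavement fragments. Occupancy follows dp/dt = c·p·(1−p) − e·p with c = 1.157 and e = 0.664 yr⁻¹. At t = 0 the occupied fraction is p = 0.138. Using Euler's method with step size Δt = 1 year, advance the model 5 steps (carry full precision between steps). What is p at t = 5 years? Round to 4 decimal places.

Update rule: p ← p + [c·p·(1−p) − e·p]·Δt with Δt = 1.
step 1: Δp = +0.04600, p = 0.18400
step 2: Δp = +0.05154, p = 0.23554
step 3: Δp = +0.05193, p = 0.28747
step 4: Δp = +0.04611, p = 0.33358
step 5: Δp = +0.03571, p = 0.36929

0.3693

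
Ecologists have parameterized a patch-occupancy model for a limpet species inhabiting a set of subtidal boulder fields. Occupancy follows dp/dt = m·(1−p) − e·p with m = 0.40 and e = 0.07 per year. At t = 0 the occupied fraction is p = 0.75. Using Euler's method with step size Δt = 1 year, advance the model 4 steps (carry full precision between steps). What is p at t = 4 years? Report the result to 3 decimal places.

Update rule: p ← p + [m·(1−p) − e·p]·Δt with Δt = 1.
step 1: Δp = +0.04750, p = 0.79750
step 2: Δp = +0.02518, p = 0.82268
step 3: Δp = +0.01334, p = 0.83602
step 4: Δp = +0.00707, p = 0.84309

0.843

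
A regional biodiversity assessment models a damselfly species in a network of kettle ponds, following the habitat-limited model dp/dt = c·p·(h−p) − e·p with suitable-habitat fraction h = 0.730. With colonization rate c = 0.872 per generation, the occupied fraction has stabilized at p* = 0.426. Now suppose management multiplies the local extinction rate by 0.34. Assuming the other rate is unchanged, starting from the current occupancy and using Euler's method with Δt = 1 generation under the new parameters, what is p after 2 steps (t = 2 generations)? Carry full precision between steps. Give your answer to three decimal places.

0.556

Balance c(h−p*) = e gives e = 0.872×(0.73 − 0.42600) = 0.26509.
Starting from p₀ = 0.42600; update p ← p + (dp/dt)·Δt with the new parameters.
  1  |  dp/dt·Δt = +0.074532  |  p_1 = 0.500532
  2  |  dp/dt·Δt = +0.055042  |  p_2 = 0.555574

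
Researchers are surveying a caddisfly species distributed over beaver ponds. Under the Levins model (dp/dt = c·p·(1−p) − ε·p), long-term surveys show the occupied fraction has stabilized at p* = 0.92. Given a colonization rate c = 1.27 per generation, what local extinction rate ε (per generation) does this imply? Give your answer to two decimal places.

At equilibrium c(1−p*) = ε.
ε = 1.27 × (1 − 0.92) = 1.27 × 0.0800 = 0.1016.

0.10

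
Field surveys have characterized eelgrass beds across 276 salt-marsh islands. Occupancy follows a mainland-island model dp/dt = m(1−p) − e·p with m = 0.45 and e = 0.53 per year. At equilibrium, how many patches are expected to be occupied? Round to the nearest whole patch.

p* = m/(m+e) = 0.45/0.9800 = 0.4592.
Expected occupied patches = N × p* = 276 × 0.4592 = 126.73 ≈ 127.

127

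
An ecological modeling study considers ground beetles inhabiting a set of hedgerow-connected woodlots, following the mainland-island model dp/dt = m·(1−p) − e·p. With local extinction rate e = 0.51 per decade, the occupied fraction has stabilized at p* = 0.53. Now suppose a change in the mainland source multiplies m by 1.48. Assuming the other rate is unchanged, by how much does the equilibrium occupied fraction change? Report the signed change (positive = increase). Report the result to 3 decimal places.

Balance m(1−p*) = e·p* gives m = e·p*/(1−p*) = 0.51×0.53000/0.47000 = 0.57511.
New p* = m/(m+e) = 0.85116/(0.85116+0.51000) = 0.62532.
Δp* = 0.62532 − 0.53000 = +0.09532.

0.095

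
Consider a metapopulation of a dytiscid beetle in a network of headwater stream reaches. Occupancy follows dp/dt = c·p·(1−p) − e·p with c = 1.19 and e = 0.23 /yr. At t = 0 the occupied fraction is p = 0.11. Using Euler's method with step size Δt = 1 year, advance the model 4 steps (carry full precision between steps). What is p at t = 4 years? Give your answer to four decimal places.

0.7086

Update rule: p ← p + [c·p·(1−p) − e·p]·Δt with Δt = 1.
  1  |  dp/dt·Δt = +0.091201  |  p_1 = 0.201201
  2  |  dp/dt·Δt = +0.144980  |  p_2 = 0.346181
  3  |  dp/dt·Δt = +0.189723  |  p_3 = 0.535903
  4  |  dp/dt·Δt = +0.172708  |  p_4 = 0.708611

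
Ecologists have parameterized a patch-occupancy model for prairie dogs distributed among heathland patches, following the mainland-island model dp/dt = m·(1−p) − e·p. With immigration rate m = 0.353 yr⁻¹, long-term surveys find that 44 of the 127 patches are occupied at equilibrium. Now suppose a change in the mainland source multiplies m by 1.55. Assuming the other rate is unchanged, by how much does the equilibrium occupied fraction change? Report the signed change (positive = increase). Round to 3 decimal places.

0.105

Observed p* = 44/127 = 0.34646.
Balance m(1−p*) = e·p* gives e = m(1−p*)/p* = 0.353×0.65354/0.34646 = 0.66588.
New p* = m/(m+e) = 0.54715/(0.54715+0.66588) = 0.45106.
Δp* = 0.45106 − 0.34646 = +0.10460.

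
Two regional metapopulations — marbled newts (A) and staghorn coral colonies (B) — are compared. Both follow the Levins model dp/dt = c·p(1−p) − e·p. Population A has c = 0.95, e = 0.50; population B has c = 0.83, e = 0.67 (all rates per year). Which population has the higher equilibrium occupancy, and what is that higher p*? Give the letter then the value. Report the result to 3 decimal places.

A: p*_A = 1 − 0.50/0.95 = 0.4737.
B: p*_B = 1 − 0.67/0.83 = 0.1928.
A is higher at 0.4737.

A, 0.474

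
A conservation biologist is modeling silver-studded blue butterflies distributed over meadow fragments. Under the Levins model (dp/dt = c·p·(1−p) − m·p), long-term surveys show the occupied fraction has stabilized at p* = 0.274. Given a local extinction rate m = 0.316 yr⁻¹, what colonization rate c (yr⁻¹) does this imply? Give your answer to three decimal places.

At equilibrium c(1−p*) = m, so c = m/(1−p*).
c = 0.316/(1 − 0.274) = 0.316/0.7260 = 0.4353.

0.435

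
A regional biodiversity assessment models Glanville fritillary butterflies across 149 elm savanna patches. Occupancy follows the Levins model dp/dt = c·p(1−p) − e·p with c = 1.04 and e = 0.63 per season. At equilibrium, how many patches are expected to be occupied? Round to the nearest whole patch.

59

p* = 1 − e/c = 1 − 0.63/1.04 = 0.3942.
Expected occupied patches = N × p* = 149 × 0.3942 = 58.74 ≈ 59.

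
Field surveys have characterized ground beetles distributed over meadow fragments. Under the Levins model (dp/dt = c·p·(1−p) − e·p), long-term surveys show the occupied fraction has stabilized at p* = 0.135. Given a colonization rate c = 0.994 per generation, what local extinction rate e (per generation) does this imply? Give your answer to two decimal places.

0.86

At equilibrium c(1−p*) = e.
e = 0.994 × (1 − 0.135) = 0.994 × 0.8650 = 0.8598.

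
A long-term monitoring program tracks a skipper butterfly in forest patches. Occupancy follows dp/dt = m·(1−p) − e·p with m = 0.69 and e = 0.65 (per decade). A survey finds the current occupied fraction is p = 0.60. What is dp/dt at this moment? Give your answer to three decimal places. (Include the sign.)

Colonization term: m·(1−p) = 0.69×0.4000 = 0.27600.
Extinction term: e·p = 0.39000.
dp/dt = 0.27600 − 0.39000 = -0.11400.

-0.114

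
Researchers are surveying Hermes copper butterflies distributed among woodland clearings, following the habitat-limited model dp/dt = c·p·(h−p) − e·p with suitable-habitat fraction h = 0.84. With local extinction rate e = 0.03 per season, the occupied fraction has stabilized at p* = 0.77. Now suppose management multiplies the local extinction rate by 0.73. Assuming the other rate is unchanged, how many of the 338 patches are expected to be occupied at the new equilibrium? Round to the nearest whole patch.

Balance c(h−p*) = e gives c = e/(0.84 − 0.77000) = 0.03/0.07000 = 0.42857.
New p* = 0.84 − e/c = 0.84 − 0.02190/0.42857 = 0.78890.
Expected occupied = 338 × 0.78890 = 266.65 ≈ 267.

267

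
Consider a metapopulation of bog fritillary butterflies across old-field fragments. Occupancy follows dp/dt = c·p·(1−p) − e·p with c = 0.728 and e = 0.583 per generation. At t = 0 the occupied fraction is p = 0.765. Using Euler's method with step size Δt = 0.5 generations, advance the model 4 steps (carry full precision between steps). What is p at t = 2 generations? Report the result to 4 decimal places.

Update rule: p ← p + [c·p·(1−p) − e·p]·Δt with Δt = 0.5.
step 1: Δp = -0.15756, p = 0.60744
step 2: Δp = -0.09027, p = 0.51717
step 3: Δp = -0.05986, p = 0.45731
step 4: Δp = -0.04297, p = 0.41434

0.4143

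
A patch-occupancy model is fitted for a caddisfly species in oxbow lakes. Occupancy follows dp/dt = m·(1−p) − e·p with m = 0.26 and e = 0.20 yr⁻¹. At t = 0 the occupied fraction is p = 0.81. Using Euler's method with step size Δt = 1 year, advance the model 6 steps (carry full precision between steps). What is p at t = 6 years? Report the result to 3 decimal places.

Update rule: p ← p + [m·(1−p) − e·p]·Δt with Δt = 1.
p: 0.81000 → 0.69740  (Δp = -0.11260)
p: 0.69740 → 0.63660  (Δp = -0.06080)
p: 0.63660 → 0.60376  (Δp = -0.03283)
p: 0.60376 → 0.58603  (Δp = -0.01773)
p: 0.58603 → 0.57646  (Δp = -0.00957)
p: 0.57646 → 0.57129  (Δp = -0.00517)

0.571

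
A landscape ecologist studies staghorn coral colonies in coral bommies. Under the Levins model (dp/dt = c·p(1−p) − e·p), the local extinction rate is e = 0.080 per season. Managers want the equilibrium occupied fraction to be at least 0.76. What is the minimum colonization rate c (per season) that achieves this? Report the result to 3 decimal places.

0.333

p* = 1 − e/c ≥ 0.76 requires e/c ≤ 0.2400, i.e. c ≥ e/0.2400.
c_min = 0.080/0.2400 = 0.3333.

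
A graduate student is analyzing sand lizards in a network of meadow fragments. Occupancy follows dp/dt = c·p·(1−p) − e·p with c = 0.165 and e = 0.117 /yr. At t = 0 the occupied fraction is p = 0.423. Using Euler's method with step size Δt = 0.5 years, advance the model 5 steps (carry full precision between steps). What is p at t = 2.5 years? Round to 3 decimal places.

0.402

Update rule: p ← p + [c·p·(1−p) − e·p]·Δt with Δt = 0.5.
  1  |  dp/dt·Δt = -0.004610  |  p_1 = 0.418390
  2  |  dp/dt·Δt = -0.004400  |  p_2 = 0.413990
  3  |  dp/dt·Δt = -0.004204  |  p_3 = 0.409786
  4  |  dp/dt·Δt = -0.004019  |  p_4 = 0.405767
  5  |  dp/dt·Δt = -0.003845  |  p_5 = 0.401922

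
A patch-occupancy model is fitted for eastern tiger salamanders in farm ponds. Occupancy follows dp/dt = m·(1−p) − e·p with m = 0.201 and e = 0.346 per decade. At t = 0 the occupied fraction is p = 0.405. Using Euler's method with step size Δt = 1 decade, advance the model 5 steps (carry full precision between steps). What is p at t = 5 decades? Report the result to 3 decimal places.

Update rule: p ← p + [m·(1−p) − e·p]·Δt with Δt = 1.
step 1: Δp = -0.02053, p = 0.38447
step 2: Δp = -0.00930, p = 0.37516
step 3: Δp = -0.00421, p = 0.37095
step 4: Δp = -0.00191, p = 0.36904
step 5: Δp = -0.00086, p = 0.36818

0.368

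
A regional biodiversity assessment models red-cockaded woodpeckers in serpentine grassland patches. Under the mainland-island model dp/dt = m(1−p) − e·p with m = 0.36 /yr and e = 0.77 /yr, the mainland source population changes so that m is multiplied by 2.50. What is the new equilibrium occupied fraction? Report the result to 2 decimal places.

Before: p* = 0.36/(0.36+0.77) = 0.3186.
After: m = 0.9, e = 0.77; p* = 0.9/1.6700 = 0.5389.

0.54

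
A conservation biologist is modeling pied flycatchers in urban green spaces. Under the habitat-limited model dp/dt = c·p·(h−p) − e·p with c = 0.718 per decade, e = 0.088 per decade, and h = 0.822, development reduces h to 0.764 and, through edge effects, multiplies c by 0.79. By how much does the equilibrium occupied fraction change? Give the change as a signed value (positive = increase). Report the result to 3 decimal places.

-0.091

Before: p* = h − e/c = 0.822 − 0.088/0.718 = 0.822 − 0.1226 = 0.6994.
After: c = 0.56722, e = 0.088, h = 0.764; p* = 0.764 − 0.088/0.56722 = 0.6089.
Δp* = 0.6089 − 0.6994 = -0.0906.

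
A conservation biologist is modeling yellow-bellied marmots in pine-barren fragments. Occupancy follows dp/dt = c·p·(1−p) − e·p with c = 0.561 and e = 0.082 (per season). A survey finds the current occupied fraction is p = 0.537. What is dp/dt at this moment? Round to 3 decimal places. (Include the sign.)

0.095

Colonization term: c·p·(1−p) = 0.561×0.537×0.4630 = 0.13948.
Extinction term: e·p = 0.04403.
dp/dt = 0.13948 − 0.04403 = 0.09545.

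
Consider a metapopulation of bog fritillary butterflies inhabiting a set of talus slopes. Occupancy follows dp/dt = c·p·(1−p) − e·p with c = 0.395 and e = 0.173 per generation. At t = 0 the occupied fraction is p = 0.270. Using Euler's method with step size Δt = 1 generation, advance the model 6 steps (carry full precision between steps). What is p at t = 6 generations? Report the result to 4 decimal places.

Update rule: p ← p + [c·p·(1−p) − e·p]·Δt with Δt = 1.
p: 0.27000 → 0.30114  (Δp = +0.03114)
p: 0.30114 → 0.33218  (Δp = +0.03103)
p: 0.33218 → 0.36234  (Δp = +0.03016)
p: 0.36234 → 0.39092  (Δp = +0.02858)
p: 0.39092 → 0.41734  (Δp = +0.02642)
p: 0.41734 → 0.44119  (Δp = +0.02385)

0.4412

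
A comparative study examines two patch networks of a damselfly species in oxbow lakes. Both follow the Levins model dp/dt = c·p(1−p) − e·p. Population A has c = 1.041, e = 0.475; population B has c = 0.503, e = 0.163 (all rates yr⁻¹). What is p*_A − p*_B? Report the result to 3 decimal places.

A: p*_A = 1 − 0.475/1.041 = 0.5437.
B: p*_B = 1 − 0.163/0.503 = 0.6759.
p*_A − p*_B = 0.5437 − 0.6759 = -0.1322.

-0.132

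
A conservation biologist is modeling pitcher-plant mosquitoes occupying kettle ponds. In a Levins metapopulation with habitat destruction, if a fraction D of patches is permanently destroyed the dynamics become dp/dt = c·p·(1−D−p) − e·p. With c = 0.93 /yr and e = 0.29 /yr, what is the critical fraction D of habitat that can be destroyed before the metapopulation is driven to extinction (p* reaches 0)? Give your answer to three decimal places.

0.688

The nontrivial equilibrium is p* = (1−D) − e/c; extinction occurs when this hits zero.
So D_crit = 1 − e/c = 1 − 0.29/0.93 = 1 − 0.3118 = 0.6882.
Note this equals the original equilibrium occupancy — the Levins extinction-debt result.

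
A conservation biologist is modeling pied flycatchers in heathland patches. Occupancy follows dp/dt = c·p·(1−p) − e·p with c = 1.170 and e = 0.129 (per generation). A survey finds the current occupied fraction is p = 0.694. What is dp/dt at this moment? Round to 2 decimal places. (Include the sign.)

Colonization term: c·p·(1−p) = 1.170×0.694×0.3060 = 0.24847.
Extinction term: e·p = 0.08953.
dp/dt = 0.24847 − 0.08953 = 0.15894.

0.16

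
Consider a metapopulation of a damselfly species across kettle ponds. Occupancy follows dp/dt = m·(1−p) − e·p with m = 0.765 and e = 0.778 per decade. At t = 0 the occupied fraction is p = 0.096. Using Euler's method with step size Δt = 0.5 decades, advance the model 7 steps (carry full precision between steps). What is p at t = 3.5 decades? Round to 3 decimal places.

0.496

Update rule: p ← p + [m·(1−p) − e·p]·Δt with Δt = 0.5.
p: 0.09600 → 0.40444  (Δp = +0.30844)
p: 0.40444 → 0.47491  (Δp = +0.07048)
p: 0.47491 → 0.49102  (Δp = +0.01610)
p: 0.49102 → 0.49470  (Δp = +0.00368)
p: 0.49470 → 0.49554  (Δp = +0.00084)
p: 0.49554 → 0.49573  (Δp = +0.00019)
p: 0.49573 → 0.49577  (Δp = +0.00004)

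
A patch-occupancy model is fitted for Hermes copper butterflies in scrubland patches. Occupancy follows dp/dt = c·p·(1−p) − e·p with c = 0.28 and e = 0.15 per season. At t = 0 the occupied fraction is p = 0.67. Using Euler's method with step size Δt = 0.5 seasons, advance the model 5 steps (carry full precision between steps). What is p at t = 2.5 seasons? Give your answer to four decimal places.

Update rule: p ← p + [c·p·(1−p) − e·p]·Δt with Δt = 0.5.
step 1: Δp = -0.01930, p = 0.65070
step 2: Δp = -0.01698, p = 0.63372
step 3: Δp = -0.01503, p = 0.61869
step 4: Δp = -0.01337, p = 0.60532
step 5: Δp = -0.01195, p = 0.59336

0.5934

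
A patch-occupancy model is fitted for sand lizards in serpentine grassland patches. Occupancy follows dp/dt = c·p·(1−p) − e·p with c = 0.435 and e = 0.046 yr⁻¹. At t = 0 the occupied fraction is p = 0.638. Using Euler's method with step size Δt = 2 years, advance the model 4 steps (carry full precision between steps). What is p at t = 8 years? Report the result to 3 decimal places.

0.892

Update rule: p ← p + [c·p·(1−p) − e·p]·Δt with Δt = 2.
  1  |  dp/dt·Δt = +0.142236  |  p_1 = 0.780236
  2  |  dp/dt·Δt = +0.077395  |  p_2 = 0.857631
  3  |  dp/dt·Δt = +0.027325  |  p_3 = 0.884956
  4  |  dp/dt·Δt = +0.007158  |  p_4 = 0.892114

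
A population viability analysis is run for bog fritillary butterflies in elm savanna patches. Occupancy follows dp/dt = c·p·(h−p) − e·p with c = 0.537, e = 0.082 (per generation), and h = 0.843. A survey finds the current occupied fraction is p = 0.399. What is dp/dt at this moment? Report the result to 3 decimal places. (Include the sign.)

Colonization term: c·p·(h−p) = 0.537×0.399×0.4440 = 0.09513.
Extinction term: e·p = 0.03272.
dp/dt = 0.09513 − 0.03272 = 0.06241.

0.062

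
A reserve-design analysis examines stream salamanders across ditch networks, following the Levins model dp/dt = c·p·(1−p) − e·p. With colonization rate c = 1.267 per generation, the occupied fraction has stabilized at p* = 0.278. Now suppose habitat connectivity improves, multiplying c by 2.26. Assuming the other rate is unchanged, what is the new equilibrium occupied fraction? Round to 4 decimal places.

Balance c(1−p*) = e gives e = 1.267×(1 − 0.27800) = 0.91477.
New p* = 1 − e/c = 1 − 0.91477/2.86342 = 0.68053.

0.6805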